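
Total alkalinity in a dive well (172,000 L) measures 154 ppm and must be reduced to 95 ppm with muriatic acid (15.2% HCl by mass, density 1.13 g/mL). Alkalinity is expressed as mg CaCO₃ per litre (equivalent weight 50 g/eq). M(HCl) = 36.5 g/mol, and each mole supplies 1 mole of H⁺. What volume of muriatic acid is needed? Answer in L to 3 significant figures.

Alkalinity to neutralize: (154 − 95) = 59 mg/L as CaCO₃ × 172,000 L = 10,150 g as CaCO₃.
Equivalents of H⁺ required: 10,150 ÷ 50 g/eq = 203 eq = 203 mol HCl.
Mass of HCl: 203 × 36.5 = 7408 g.
Mass of 15.2% solution: 7408 / 0.152 = 48,740 g.
Volume: 48,740 g ÷ 1.13 g/mL = 43,130 mL.

43.1 L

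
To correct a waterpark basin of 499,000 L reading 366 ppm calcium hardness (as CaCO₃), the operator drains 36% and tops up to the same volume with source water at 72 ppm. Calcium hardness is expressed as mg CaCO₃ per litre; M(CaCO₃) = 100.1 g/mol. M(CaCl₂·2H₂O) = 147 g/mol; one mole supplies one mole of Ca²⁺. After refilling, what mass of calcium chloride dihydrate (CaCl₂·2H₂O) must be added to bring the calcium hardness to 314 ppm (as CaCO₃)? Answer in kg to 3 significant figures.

After draining 36% and refilling: 366 × 0.64 + 72 × 0.36 = 260.16 ppm.
Deficit to target: 314 − 260.16 = 53.84 mg/L.
As CaCO₃: 53.84 mg/L × 499,000 L = 26,870 g; ÷ 100.1 = 268.4 mol Ca²⁺.
Mass: 268.4 × 147 = 39,450 g.

39.5 kg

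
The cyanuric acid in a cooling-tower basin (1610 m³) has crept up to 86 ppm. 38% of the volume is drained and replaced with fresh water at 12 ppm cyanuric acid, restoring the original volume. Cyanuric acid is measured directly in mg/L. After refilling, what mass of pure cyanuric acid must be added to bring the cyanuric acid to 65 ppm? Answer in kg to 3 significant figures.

Volume: 1610 m³ = 1,610,000 L.
After draining 38% and refilling: 86 × 0.62 + 12 × 0.38 = 57.88 ppm.
Deficit to target: 65 − 57.88 = 7.12 mg/L.
Mass: 7.12 mg/L × 1,610,000 L = 11,460 g cyanuric acid.

11.5 kg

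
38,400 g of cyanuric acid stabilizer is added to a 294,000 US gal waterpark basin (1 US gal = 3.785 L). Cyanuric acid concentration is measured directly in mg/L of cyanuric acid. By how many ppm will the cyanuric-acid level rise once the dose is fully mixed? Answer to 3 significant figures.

Volume: 294,000 US gal × 3.785 L/gal = 1,112,790 L.
Rise: 38,400 g / 1,112,790 L × 1000 = 34.51 mg/L.

34.5 ppm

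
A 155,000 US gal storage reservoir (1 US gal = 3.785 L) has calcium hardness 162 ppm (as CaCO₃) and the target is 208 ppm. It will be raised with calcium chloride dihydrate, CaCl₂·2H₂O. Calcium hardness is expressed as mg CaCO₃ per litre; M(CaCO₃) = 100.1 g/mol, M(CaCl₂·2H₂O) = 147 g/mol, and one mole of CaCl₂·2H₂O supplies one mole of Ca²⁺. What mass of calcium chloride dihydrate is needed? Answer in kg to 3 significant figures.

39.6 kg

Volume: 155,000 US gal × 3.785 L/gal = 586,675 L.
Hardness to add: (208 − 162) = 46 mg/L as CaCO₃ × 586,675 L = 26,990 g as CaCO₃.
Moles of Ca²⁺ (1 mol Ca²⁺ ≡ 1 mol CaCO₃): 26,990 / 100.1 g/mol = 269.6 mol.
Mass of CaCl₂·2H₂O: 269.6 × 147 = 39,630 g.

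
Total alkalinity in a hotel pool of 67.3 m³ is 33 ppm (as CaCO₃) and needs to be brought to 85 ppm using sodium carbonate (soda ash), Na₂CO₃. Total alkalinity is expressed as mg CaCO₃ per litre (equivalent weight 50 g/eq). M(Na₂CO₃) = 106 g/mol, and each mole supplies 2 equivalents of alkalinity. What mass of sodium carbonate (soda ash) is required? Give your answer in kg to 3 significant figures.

Volume: 67.3 m³ = 67,300 L.
Alkalinity to add: (85 − 33) = 52 mg/L as CaCO₃ × 67,300 L = 3500 g as CaCO₃.
Equivalents: 3500 g ÷ 50 g/eq = 69.99 eq.
Each mole of Na₂CO₃ supplies 2 eq, so 69.99 / 2 = 35 mol.
Mass: 35 mol × 106 g/mol = 3710 g.

3.71 kg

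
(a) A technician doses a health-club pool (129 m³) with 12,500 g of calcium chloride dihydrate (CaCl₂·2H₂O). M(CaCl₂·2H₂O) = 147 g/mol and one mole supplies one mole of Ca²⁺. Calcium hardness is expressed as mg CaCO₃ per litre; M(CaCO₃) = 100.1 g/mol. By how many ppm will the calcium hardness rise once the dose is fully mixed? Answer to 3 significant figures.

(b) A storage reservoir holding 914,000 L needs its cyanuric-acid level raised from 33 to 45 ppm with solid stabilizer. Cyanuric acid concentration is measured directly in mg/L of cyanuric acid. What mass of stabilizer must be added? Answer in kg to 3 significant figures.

(a) 66.0 ppm; (b) 11.0 kg

(a) Volume: 129 m³ = 129,000 L.
(a) Moles of Ca²⁺: 12,500 g ÷ 147 g/mol = 85.03 mol.
(a) As CaCO₃: 85.03 mol × 100.1 g/mol = 8512 g.
(a) Rise: 8512 g / 129,000 L × 1000 = 65.98 mg/L.

(b) CYA to add: (45 − 33) = 12 mg/L × 914,000 L = 10,970 g cyanuric acid.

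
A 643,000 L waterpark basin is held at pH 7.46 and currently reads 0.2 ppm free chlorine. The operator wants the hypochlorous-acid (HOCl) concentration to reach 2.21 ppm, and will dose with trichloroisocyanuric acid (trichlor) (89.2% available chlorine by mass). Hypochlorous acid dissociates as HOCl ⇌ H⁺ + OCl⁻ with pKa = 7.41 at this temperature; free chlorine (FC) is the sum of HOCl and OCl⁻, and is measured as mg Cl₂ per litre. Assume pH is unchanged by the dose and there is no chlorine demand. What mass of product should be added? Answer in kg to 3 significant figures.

[OCl⁻]/[HOCl] = 10^(pH − pKa) = 10^(7.46 − 7.41) = 1.122; fraction as HOCl = 1/(1 + 1.122) = 0.4712.
Free chlorine required for 2.21 ppm HOCl: 2.21 / 0.4712 = 4.69 ppm.
FC to add: 4.69 − 0.2 = 4.49 mg/L as Cl₂.
Cl₂ equivalent: 4.49 mg/L × 643,000 L = 2887 g.
Product at 89.2% available Cl: 2887 / 0.892 = 3236 g.

3.24 kg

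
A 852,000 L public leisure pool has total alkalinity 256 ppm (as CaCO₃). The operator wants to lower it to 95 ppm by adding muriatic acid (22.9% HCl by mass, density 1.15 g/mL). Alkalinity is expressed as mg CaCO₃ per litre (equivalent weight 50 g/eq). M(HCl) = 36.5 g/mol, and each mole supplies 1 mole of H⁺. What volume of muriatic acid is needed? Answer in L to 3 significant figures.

380 L

Alkalinity to neutralize: (256 − 95) = 161 mg/L as CaCO₃ × 852,000 L = 137,200 g as CaCO₃.
Equivalents of H⁺ required: 137,200 ÷ 50 g/eq = 2743 eq = 2743 mol HCl.
Mass of HCl: 2743 × 36.5 = 100,100 g.
Mass of 22.9% solution: 100,100 / 0.229 = 437,300 g.
Volume: 437,300 g ÷ 1.15 g/mL = 380,200 mL.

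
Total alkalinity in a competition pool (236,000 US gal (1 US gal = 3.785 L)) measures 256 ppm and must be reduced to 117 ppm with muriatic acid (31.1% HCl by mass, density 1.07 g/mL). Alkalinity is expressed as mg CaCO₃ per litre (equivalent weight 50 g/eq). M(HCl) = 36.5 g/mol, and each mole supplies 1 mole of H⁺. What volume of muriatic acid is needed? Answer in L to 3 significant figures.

272 L

Volume: 236,000 US gal × 3.785 L/gal = 893,260 L.
Alkalinity to neutralize: (256 − 117) = 139 mg/L as CaCO₃ × 893,260 L = 124,200 g as CaCO₃.
Equivalents of H⁺ required: 124,200 ÷ 50 g/eq = 2483 eq = 2483 mol HCl.
Mass of HCl: 2483 × 36.5 = 90,640 g.
Mass of 31.1% solution: 90,640 / 0.311 = 291,400 g.
Volume: 291,400 g ÷ 1.07 g/mL = 272,400 mL.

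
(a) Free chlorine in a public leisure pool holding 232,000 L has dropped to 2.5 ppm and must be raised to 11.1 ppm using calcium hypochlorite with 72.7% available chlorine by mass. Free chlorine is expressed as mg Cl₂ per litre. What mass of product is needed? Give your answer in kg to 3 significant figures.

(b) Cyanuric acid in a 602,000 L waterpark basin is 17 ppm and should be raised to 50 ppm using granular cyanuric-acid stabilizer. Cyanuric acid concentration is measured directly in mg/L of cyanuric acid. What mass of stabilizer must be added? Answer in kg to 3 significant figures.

(a) Chlorine deficit: 11.1 − 2.5 = 8.6 ppm = 8.6 mg/L as Cl₂.
(a) Cl₂ equivalent needed: 8.6 mg/L × 232,000 L = 1,995,000 mg = 1995 g.
(a) Product at 72.7% available chlorine: 1995 / 0.727 = 2744 g.

(b) CYA to add: (50 − 17) = 33 mg/L × 602,000 L = 19,870 g cyanuric acid.

(a) 2.74 kg; (b) 19.9 kg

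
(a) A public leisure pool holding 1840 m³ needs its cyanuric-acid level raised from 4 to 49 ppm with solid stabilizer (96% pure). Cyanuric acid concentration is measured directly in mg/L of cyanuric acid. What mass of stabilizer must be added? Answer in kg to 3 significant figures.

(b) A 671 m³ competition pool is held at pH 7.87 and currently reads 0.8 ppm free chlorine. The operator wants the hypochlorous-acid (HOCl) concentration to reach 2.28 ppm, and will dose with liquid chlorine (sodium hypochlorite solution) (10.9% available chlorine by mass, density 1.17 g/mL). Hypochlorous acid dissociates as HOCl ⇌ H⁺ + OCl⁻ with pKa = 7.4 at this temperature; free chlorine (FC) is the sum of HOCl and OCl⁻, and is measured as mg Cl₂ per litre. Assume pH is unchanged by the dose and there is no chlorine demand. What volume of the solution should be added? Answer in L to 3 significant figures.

(a) Volume: 1840 m³ = 1,840,000 L.
(a) CYA to add: (49 − 4) = 45 mg/L × 1,840,000 L = 82,800 g cyanuric acid.
(a) At 96% purity: 82,800 / 0.96 = 86,250 g product.

(b) Volume: 671 m³ = 671,000 L.
(b) [OCl⁻]/[HOCl] = 10^(pH − pKa) = 10^(7.87 − 7.4) = 2.951; fraction as HOCl = 1/(1 + 2.951) = 0.2531.
(b) Free chlorine required for 2.28 ppm HOCl: 2.28 / 0.2531 = 9.009 ppm.
(b) FC to add: 9.009 − 0.8 = 8.209 mg/L as Cl₂.
(b) Cl₂ equivalent: 8.209 mg/L × 671,000 L = 5508 g.
(b) Product at 10.9% available Cl: 5508 / 0.109 = 50,530 g.
(b) Volume: 50,530 g ÷ 1.17 g/mL = 43,190 mL.

(a) 86.2 kg; (b) 43.2 L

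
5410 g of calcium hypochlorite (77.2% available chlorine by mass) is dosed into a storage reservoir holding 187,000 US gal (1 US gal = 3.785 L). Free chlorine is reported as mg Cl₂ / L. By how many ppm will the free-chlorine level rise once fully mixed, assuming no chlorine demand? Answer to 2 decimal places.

Volume: 187,000 US gal × 3.785 L/gal = 707,795 L.
Available chlorine delivered: 5410 g × 0.772 = 4177 g as Cl₂.
Concentration rise: 4177 g / 707,795 L = 5.901 mg/L = 5.90 ppm.

5.90 ppm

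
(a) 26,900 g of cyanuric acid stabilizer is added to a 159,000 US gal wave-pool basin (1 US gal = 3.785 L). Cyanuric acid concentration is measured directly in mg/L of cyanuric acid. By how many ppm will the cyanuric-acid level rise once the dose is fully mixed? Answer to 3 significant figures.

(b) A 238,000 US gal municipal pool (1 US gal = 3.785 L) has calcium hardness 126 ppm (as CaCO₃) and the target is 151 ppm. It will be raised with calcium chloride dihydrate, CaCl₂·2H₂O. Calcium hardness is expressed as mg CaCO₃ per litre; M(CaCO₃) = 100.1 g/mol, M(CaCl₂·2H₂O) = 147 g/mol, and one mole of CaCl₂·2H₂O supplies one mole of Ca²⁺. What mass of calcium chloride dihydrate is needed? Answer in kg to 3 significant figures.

(a) Volume: 159,000 US gal × 3.785 L/gal = 601,815 L.
(a) Rise: 26,900 g / 601,815 L × 1000 = 44.7 mg/L.

(b) Volume: 238,000 US gal × 3.785 L/gal = 900,830 L.
(b) Hardness to add: (151 − 126) = 25 mg/L as CaCO₃ × 900,830 L = 22,520 g as CaCO₃.
(b) Moles of Ca²⁺ (1 mol Ca²⁺ ≡ 1 mol CaCO₃): 22,520 / 100.1 g/mol = 225 mol.
(b) Mass of CaCl₂·2H₂O: 225 × 147 = 33,070 g.

(a) 44.7 ppm; (b) 33.1 kg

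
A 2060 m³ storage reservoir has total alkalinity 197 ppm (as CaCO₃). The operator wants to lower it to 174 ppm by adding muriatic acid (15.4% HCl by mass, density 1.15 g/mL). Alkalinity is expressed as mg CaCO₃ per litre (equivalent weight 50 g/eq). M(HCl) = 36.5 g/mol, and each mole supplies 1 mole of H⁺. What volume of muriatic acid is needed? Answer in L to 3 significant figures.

Volume: 2060 m³ = 2,060,000 L.
Alkalinity to neutralize: (197 − 174) = 23 mg/L as CaCO₃ × 2,060,000 L = 47,380 g as CaCO₃.
Equivalents of H⁺ required: 47,380 ÷ 50 g/eq = 947.6 eq = 947.6 mol HCl.
Mass of HCl: 947.6 × 36.5 = 34,590 g.
Mass of 15.4% solution: 34,590 / 0.154 = 224,600 g.
Volume: 224,600 g ÷ 1.15 g/mL = 195,300 mL.

195 L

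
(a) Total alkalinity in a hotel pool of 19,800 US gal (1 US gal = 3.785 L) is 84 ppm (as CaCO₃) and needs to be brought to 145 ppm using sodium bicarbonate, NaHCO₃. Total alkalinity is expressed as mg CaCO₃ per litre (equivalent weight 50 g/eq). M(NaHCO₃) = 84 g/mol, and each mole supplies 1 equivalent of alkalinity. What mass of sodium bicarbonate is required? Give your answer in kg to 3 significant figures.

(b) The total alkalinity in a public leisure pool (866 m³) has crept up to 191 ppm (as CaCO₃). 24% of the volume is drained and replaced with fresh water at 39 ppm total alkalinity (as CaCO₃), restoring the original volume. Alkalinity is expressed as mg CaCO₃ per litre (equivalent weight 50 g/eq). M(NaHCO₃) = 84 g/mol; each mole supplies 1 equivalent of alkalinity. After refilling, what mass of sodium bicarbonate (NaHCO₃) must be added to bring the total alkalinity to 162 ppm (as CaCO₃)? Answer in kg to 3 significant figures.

(a) Volume: 19,800 US gal × 3.785 L/gal = 74,943 L.
(a) Alkalinity to add: (145 − 84) = 61 mg/L as CaCO₃ × 74,943 L = 4572 g as CaCO₃.
(a) Equivalents: 4572 g ÷ 50 g/eq = 91.43 eq.
(a) NaHCO₃ supplies 1 eq per mole → 91.43 mol.
(a) Mass: 91.43 mol × 84 g/mol = 7680 g.

(b) Volume: 866 m³ = 866,000 L.
(b) After draining 24% and refilling: 191 × 0.76 + 39 × 0.24 = 154.52 ppm.
(b) Deficit to target: 162 − 154.52 = 7.48 mg/L.
(b) As CaCO₃: 7.48 mg/L × 866,000 L = 6478 g; ÷ 50 g/eq ÷ 1 = 129.6 mol NaHCO₃.
(b) Mass: 129.6 × 84 = 10,880 g.

(a) 7.68 kg; (b) 10.9 kg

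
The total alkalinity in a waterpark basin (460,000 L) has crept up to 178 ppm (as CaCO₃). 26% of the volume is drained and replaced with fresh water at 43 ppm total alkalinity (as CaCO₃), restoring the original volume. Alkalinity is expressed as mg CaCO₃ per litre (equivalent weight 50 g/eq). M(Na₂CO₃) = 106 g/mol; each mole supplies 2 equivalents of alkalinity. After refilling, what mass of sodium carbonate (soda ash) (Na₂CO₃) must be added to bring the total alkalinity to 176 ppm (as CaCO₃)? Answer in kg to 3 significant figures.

16.1 kg

After draining 26% and refilling: 178 × 0.74 + 43 × 0.26 = 142.9 ppm.
Deficit to target: 176 − 142.9 = 33.1 mg/L.
As CaCO₃: 33.1 mg/L × 460,000 L = 15,230 g; ÷ 50 g/eq ÷ 2 = 152.3 mol Na₂CO₃.
Mass: 152.3 × 106 = 16,140 g.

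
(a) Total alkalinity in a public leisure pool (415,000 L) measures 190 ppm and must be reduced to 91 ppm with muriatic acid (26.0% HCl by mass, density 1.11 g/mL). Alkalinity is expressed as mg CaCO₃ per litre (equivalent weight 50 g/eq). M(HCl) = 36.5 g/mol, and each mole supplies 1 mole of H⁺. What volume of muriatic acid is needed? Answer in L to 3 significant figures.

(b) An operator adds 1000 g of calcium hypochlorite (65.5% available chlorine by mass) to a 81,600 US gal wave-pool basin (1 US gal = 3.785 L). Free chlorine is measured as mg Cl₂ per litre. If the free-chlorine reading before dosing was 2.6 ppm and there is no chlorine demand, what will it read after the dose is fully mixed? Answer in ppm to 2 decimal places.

(a) Alkalinity to neutralize: (190 − 91) = 99 mg/L as CaCO₃ × 415,000 L = 41,080 g as CaCO₃.
(a) Equivalents of H⁺ required: 41,080 ÷ 50 g/eq = 821.7 eq = 821.7 mol HCl.
(a) Mass of HCl: 821.7 × 36.5 = 29,990 g.
(a) Mass of 26.0% solution: 29,990 / 0.26 = 115,400 g.
(a) Volume: 115,400 g ÷ 1.11 g/mL = 103,900 mL.

(b) Volume: 81,600 US gal × 3.785 L/gal = 308,856 L.
(b) Available chlorine delivered: 1000 g × 0.655 = 655 g as Cl₂.
(b) Concentration rise: 655 g / 308,856 L = 2.121 mg/L = 2.12 ppm.
(b) Final FC: 2.6 + 2.12 = 4.72 ppm.

(a) 104 L; (b) 4.72 ppm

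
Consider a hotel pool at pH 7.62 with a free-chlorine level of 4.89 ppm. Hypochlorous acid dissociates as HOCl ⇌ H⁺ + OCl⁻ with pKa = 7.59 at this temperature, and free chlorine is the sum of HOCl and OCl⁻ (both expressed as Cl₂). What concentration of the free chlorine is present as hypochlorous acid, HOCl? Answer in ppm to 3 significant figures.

2.36 ppm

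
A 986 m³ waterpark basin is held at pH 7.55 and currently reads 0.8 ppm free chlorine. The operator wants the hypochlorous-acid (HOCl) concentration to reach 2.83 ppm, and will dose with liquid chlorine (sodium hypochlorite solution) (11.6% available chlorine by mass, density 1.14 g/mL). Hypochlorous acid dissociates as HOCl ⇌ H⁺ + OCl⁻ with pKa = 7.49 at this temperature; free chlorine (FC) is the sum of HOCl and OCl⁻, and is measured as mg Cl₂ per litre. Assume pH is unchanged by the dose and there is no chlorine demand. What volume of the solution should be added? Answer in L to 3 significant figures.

39.4 L

Volume: 986 m³ = 986,000 L.
[OCl⁻]/[HOCl] = 10^(pH − pKa) = 10^(7.55 − 7.49) = 1.148; fraction as HOCl = 1/(1 + 1.148) = 0.4655.
Free chlorine required for 2.83 ppm HOCl: 2.83 / 0.4655 = 6.079 ppm.
FC to add: 6.079 − 0.8 = 5.279 mg/L as Cl₂.
Cl₂ equivalent: 5.279 mg/L × 986,000 L = 5205 g.
Product at 11.6% available Cl: 5205 / 0.116 = 44,870 g.
Volume: 44,870 g ÷ 1.14 g/mL = 39,360 mL.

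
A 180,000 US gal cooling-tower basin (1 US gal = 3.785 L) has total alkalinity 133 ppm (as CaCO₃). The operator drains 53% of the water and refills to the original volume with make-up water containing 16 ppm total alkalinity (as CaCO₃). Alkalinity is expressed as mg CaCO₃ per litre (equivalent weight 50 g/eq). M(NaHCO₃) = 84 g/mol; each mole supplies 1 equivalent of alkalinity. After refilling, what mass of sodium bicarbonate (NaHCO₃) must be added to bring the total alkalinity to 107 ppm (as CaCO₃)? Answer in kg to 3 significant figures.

41.2 kg

Volume: 180,000 US gal × 3.785 L/gal = 681,300 L.
After draining 53% and refilling: 133 × 0.47 + 16 × 0.53 = 70.99 ppm.
Deficit to target: 107 − 70.99 = 36.01 mg/L.
As CaCO₃: 36.01 mg/L × 681,300 L = 24,530 g; ÷ 50 g/eq ÷ 1 = 490.7 mol NaHCO₃.
Mass: 490.7 × 84 = 41,220 g.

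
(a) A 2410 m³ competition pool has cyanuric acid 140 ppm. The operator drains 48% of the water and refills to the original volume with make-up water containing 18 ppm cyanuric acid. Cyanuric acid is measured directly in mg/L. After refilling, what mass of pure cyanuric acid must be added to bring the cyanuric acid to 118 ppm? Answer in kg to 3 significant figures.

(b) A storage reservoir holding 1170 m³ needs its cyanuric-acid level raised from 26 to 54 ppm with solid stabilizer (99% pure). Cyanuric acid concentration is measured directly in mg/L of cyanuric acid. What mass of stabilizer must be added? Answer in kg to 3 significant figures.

(a) Volume: 2410 m³ = 2,410,000 L.
(a) After draining 48% and refilling: 140 × 0.52 + 18 × 0.48 = 81.44 ppm.
(a) Deficit to target: 118 − 81.44 = 36.56 mg/L.
(a) Mass: 36.56 mg/L × 2,410,000 L = 88,110 g cyanuric acid.

(b) Volume: 1170 m³ = 1,170,000 L.
(b) CYA to add: (54 − 26) = 28 mg/L × 1,170,000 L = 32,760 g cyanuric acid.
(b) At 99% purity: 32,760 / 0.99 = 33,090 g product.

(a) 88.1 kg; (b) 33.1 kg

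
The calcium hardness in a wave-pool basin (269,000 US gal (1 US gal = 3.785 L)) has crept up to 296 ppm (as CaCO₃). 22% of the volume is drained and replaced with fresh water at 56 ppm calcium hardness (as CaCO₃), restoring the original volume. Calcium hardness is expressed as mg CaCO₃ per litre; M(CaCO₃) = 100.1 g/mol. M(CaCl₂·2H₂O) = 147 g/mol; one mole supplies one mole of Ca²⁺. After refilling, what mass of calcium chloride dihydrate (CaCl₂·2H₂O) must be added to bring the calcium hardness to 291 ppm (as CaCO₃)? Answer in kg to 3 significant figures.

Volume: 269,000 US gal × 3.785 L/gal = 1,018,165 L.
After draining 22% and refilling: 296 × 0.78 + 56 × 0.22 = 243.2 ppm.
Deficit to target: 291 − 243.2 = 47.8 mg/L.
As CaCO₃: 47.8 mg/L × 1,018,165 L = 48,670 g; ÷ 100.1 = 486.2 mol Ca²⁺.
Mass: 486.2 × 147 = 71,470 g.

71.5 kg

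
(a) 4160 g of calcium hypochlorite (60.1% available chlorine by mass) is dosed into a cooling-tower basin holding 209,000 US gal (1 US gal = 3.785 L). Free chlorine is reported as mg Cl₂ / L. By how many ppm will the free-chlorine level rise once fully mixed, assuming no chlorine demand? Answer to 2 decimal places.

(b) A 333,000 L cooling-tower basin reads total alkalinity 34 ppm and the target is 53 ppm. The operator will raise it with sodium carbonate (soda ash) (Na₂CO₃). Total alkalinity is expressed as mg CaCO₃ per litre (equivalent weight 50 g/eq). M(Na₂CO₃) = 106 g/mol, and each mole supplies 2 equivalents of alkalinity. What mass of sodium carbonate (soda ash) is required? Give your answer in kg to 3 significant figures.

(a) 3.16 ppm; (b) 6.71 kg

(a) Volume: 209,000 US gal × 3.785 L/gal = 791,065 L.
(a) Available chlorine delivered: 4160 g × 0.601 = 2500 g as Cl₂.
(a) Concentration rise: 2500 g / 791,065 L = 3.16 mg/L = 3.16 ppm.

(b) Alkalinity to add: (53 − 34) = 19 mg/L as CaCO₃ × 333,000 L = 6327 g as CaCO₃.
(b) Equivalents: 6327 g ÷ 50 g/eq = 126.5 eq.
(b) Each mole of Na₂CO₃ supplies 2 eq, so 126.5 / 2 = 63.27 mol.
(b) Mass: 63.27 mol × 106 g/mol = 6707 g.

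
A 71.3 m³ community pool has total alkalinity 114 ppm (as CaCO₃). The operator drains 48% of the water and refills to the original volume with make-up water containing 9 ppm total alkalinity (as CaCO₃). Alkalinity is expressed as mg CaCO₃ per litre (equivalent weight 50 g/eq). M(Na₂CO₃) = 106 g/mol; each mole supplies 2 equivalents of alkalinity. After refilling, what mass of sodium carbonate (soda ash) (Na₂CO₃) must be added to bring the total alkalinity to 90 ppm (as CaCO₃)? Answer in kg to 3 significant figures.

Volume: 71.3 m³ = 71,300 L.
After draining 48% and refilling: 114 × 0.52 + 9 × 0.48 = 63.6 ppm.
Deficit to target: 90 − 63.6 = 26.4 mg/L.
As CaCO₃: 26.4 mg/L × 71,300 L = 1882 g; ÷ 50 g/eq ÷ 2 = 18.82 mol Na₂CO₃.
Mass: 18.82 × 106 = 1995 g.

2.00 kg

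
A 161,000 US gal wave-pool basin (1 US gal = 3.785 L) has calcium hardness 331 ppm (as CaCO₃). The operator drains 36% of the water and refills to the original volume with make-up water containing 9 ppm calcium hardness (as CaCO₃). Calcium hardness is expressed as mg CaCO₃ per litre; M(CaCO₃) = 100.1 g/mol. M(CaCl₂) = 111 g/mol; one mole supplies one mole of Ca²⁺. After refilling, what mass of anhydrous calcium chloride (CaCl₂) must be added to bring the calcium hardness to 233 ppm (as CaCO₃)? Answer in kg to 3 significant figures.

12.1 kg

Volume: 161,000 US gal × 3.785 L/gal = 609,385 L.
After draining 36% and refilling: 331 × 0.64 + 9 × 0.36 = 215.08 ppm.
Deficit to target: 233 − 215.08 = 17.92 mg/L.
As CaCO₃: 17.92 mg/L × 609,385 L = 10,920 g; ÷ 100.1 = 109.1 mol Ca²⁺.
Mass: 109.1 × 111 = 12,110 g.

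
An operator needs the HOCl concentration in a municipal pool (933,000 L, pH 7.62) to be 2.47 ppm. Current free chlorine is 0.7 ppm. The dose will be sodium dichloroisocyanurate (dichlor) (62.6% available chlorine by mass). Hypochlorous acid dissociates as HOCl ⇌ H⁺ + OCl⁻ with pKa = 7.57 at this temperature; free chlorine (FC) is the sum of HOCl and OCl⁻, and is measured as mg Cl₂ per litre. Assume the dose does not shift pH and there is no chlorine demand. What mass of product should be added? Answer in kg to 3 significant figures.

[OCl⁻]/[HOCl] = 10^(pH − pKa) = 10^(7.62 − 7.57) = 1.122; fraction as HOCl = 1/(1 + 1.122) = 0.4712.
Free chlorine required for 2.47 ppm HOCl: 2.47 / 0.4712 = 5.241 ppm.
FC to add: 5.241 − 0.7 = 4.541 mg/L as Cl₂.
Cl₂ equivalent: 4.541 mg/L × 933,000 L = 4237 g.
Product at 62.6% available Cl: 4237 / 0.626 = 6769 g.

6.77 kg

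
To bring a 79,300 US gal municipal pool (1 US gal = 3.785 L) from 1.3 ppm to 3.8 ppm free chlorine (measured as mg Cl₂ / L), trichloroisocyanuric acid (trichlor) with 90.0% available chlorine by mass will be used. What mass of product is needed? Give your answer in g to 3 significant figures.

Volume: 79,300 US gal × 3.785 L/gal = 300,150 L.
Chlorine deficit: 3.8 − 1.3 = 2.5 ppm = 2.5 mg/L as Cl₂.
Cl₂ equivalent needed: 2.5 mg/L × 300,150 L = 750,400 mg = 750.4 g.
Product at 90.0% available chlorine: 750.4 / 0.9 = 833.8 g.

834 g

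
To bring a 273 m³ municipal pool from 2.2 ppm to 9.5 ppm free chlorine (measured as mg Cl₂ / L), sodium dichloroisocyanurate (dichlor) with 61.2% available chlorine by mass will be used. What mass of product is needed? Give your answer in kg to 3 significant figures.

Volume: 273 m³ = 273,000 L.
Chlorine deficit: 9.5 − 2.2 = 7.3 ppm = 7.3 mg/L as Cl₂.
Cl₂ equivalent needed: 7.3 mg/L × 273,000 L = 1,993,000 mg = 1993 g.
Product at 61.2% available chlorine: 1993 / 0.612 = 3256 g.

3.26 kg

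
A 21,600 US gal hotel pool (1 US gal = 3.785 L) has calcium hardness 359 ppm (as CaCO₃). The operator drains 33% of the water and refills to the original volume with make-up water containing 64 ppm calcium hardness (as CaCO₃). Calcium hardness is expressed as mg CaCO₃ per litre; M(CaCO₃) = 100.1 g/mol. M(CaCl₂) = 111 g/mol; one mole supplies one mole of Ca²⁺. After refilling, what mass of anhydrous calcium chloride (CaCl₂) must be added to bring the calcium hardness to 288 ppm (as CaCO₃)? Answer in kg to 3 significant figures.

2.39 kg

Volume: 21,600 US gal × 3.785 L/gal = 81,756 L.
After draining 33% and refilling: 359 × 0.67 + 64 × 0.33 = 261.65 ppm.
Deficit to target: 288 − 261.65 = 26.35 mg/L.
As CaCO₃: 26.35 mg/L × 81,756 L = 2154 g; ÷ 100.1 = 21.52 mol Ca²⁺.
Mass: 21.52 × 111 = 2389 g.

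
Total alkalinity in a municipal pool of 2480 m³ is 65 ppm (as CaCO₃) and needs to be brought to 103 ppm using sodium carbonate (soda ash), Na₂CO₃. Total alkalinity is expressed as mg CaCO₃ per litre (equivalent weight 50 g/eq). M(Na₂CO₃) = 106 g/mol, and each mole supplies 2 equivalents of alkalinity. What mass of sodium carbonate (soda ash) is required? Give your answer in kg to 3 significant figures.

Volume: 2480 m³ = 2,480,000 L.
Alkalinity to add: (103 − 65) = 38 mg/L as CaCO₃ × 2,480,000 L = 94,240 g as CaCO₃.
Equivalents: 94,240 g ÷ 50 g/eq = 1885 eq.
Each mole of Na₂CO₃ supplies 2 eq, so 1885 / 2 = 942.4 mol.
Mass: 942.4 mol × 106 g/mol = 99,890 g.

99.9 kg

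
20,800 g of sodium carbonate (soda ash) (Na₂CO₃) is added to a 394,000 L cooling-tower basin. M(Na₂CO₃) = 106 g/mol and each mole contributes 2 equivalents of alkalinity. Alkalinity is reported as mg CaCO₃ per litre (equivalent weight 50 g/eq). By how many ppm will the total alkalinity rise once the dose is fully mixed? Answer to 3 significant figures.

Moles of Na₂CO₃: 20,800 g ÷ 106 g/mol = 196.2 mol → 392.5 eq of alkalinity.
As CaCO₃: 392.5 eq × 50 g/eq = 19,620 g.
Rise: 19,620 g / 394,000 L × 1000 = 49.8 mg/L.

49.8 ppm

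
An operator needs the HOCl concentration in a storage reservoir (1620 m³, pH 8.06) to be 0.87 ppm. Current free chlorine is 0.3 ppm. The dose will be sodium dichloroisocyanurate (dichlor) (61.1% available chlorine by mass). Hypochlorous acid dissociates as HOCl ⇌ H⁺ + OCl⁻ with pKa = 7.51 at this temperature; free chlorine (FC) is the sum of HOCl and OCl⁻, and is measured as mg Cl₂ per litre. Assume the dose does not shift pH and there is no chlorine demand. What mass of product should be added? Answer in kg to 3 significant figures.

9.70 kg

Volume: 1620 m³ = 1,620,000 L.
[OCl⁻]/[HOCl] = 10^(pH − pKa) = 10^(8.06 − 7.51) = 3.548; fraction as HOCl = 1/(1 + 3.548) = 0.2199.
Free chlorine required for 0.87 ppm HOCl: 0.87 / 0.2199 = 3.957 ppm.
FC to add: 3.957 − 0.3 = 3.657 mg/L as Cl₂.
Cl₂ equivalent: 3.657 mg/L × 1,620,000 L = 5924 g.
Product at 61.1% available Cl: 5924 / 0.611 = 9696 g.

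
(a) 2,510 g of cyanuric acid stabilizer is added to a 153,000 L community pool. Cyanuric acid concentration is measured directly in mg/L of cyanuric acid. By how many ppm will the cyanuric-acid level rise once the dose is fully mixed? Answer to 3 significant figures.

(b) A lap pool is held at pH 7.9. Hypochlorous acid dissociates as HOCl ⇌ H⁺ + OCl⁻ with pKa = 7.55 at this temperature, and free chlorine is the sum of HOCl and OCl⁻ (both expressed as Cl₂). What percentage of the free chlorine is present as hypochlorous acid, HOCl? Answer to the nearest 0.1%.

(a) Rise: 2,510 g / 153,000 L × 1000 = 16.41 mg/L.

(b) [OCl⁻]/[HOCl] = 10^(pH − pKa) = 10^(7.9 − 7.55) = 10^0.35 = 2.239.
(b) Fraction as HOCl = 1 / (1 + 2.239) = 0.3088.

(a) 16.4 ppm; (b) 30.9%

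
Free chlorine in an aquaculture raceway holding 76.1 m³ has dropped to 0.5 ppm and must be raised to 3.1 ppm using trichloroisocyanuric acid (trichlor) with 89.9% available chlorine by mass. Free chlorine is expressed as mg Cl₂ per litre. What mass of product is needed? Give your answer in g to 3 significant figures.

220 g

Volume: 76.1 m³ = 76,100 L.
Chlorine deficit: 3.1 − 0.5 = 2.6 ppm = 2.6 mg/L as Cl₂.
Cl₂ equivalent needed: 2.6 mg/L × 76,100 L = 197,900 mg = 197.9 g.
Product at 89.9% available chlorine: 197.9 / 0.899 = 220.1 g.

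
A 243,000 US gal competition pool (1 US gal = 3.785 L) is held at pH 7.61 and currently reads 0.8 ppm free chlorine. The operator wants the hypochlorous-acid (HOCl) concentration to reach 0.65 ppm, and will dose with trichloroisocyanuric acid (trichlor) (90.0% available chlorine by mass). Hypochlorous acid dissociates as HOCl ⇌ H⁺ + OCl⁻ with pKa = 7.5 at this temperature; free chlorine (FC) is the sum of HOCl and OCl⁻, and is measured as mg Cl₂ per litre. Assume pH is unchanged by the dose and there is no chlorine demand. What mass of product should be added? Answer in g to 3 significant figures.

702 g

Volume: 243,000 US gal × 3.785 L/gal = 919,755 L.
[OCl⁻]/[HOCl] = 10^(pH − pKa) = 10^(7.61 − 7.5) = 1.288; fraction as HOCl = 1/(1 + 1.288) = 0.437.
Free chlorine required for 0.65 ppm HOCl: 0.65 / 0.437 = 1.487 ppm.
FC to add: 1.487 − 0.8 = 0.6874 mg/L as Cl₂.
Cl₂ equivalent: 0.6874 mg/L × 919,755 L = 632.2 g.
Product at 90.0% available Cl: 632.2 / 0.9 = 702.4 g.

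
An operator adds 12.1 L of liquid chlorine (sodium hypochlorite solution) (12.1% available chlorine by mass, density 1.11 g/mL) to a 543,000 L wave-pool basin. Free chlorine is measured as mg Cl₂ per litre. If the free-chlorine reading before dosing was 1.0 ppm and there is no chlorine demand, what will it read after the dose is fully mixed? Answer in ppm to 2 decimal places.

Mass of solution: 12.1 L × 1000 mL/L × 1.11 g/mL = 13,430 g.
Available chlorine delivered: 13,430 g × 0.121 = 1625 g as Cl₂.
Concentration rise: 1625 g / 543,000 L = 2.993 mg/L = 2.99 ppm.
Final FC: 1.0 + 2.99 = 3.99 ppm.

3.99 ppm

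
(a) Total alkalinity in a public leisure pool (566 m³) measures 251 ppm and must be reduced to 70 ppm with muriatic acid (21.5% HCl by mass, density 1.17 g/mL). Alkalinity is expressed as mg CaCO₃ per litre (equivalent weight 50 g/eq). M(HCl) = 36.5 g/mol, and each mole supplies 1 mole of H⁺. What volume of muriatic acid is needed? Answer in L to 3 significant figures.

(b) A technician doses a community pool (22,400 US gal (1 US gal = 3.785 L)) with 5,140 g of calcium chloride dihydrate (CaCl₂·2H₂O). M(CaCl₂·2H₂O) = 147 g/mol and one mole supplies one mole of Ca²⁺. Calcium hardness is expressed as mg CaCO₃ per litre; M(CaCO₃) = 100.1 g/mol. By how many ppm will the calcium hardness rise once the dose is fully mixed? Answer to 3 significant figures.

(a) 297 L; (b) 41.3 ppm

(a) Volume: 566 m³ = 566,000 L.
(a) Alkalinity to neutralize: (251 − 70) = 181 mg/L as CaCO₃ × 566,000 L = 102,400 g as CaCO₃.
(a) Equivalents of H⁺ required: 102,400 ÷ 50 g/eq = 2049 eq = 2049 mol HCl.
(a) Mass of HCl: 2049 × 36.5 = 74,790 g.
(a) Mass of 21.5% solution: 74,790 / 0.215 = 347,800 g.
(a) Volume: 347,800 g ÷ 1.17 g/mL = 297,300 mL.

(b) Volume: 22,400 US gal × 3.785 L/gal = 84,784 L.
(b) Moles of Ca²⁺: 5,140 g ÷ 147 g/mol = 34.97 mol.
(b) As CaCO₃: 34.97 mol × 100.1 g/mol = 3500 g.
(b) Rise: 3500 g / 84,784 L × 1000 = 41.28 mg/L.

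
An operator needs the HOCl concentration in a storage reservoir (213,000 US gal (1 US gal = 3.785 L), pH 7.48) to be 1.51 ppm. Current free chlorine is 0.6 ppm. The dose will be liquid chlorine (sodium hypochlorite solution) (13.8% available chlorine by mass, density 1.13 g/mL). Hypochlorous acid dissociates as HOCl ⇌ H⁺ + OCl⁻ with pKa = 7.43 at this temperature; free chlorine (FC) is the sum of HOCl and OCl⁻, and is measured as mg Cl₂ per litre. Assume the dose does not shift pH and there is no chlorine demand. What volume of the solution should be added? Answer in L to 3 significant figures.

13.5 L

Volume: 213,000 US gal × 3.785 L/gal = 806,205 L.
[OCl⁻]/[HOCl] = 10^(pH − pKa) = 10^(7.48 − 7.43) = 1.122; fraction as HOCl = 1/(1 + 1.122) = 0.4712.
Free chlorine required for 1.51 ppm HOCl: 1.51 / 0.4712 = 3.204 ppm.
FC to add: 3.204 − 0.6 = 2.604 mg/L as Cl₂.
Cl₂ equivalent: 2.604 mg/L × 806,205 L = 2100 g.
Product at 13.8% available Cl: 2100 / 0.138 = 15,210 g.
Volume: 15,210 g ÷ 1.13 g/mL = 13,460 mL.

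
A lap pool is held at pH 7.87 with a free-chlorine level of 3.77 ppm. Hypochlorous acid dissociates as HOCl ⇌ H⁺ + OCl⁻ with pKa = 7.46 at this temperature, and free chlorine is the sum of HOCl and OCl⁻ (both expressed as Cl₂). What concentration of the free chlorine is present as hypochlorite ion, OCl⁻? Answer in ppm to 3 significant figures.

2.71 ppm

[OCl⁻]/[HOCl] = 10^(pH − pKa) = 10^(7.87 − 7.46) = 10^0.41 = 2.57.
Fraction as HOCl = 1 / (1 + 2.57) = 0.2801.
OCl⁻ = (1 − 0.2801) × 3.77 ppm = 2.714 ppm.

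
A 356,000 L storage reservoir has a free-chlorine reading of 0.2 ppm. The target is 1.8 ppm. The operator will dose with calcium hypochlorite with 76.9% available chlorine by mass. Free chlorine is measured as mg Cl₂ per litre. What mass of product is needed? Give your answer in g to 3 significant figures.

741 g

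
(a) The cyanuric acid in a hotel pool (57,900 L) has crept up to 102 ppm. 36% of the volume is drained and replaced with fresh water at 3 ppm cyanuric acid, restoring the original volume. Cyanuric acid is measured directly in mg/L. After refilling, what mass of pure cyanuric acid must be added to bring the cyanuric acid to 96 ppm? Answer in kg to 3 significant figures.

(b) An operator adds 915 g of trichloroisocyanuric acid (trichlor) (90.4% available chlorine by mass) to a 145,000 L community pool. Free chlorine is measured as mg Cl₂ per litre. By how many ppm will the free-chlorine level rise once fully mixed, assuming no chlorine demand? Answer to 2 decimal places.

(a) After draining 36% and refilling: 102 × 0.64 + 3 × 0.36 = 66.36 ppm.
(a) Deficit to target: 96 − 66.36 = 29.64 mg/L.
(a) Mass: 29.64 mg/L × 57,900 L = 1716 g cyanuric acid.

(b) Available chlorine delivered: 915 g × 0.904 = 827.2 g as Cl₂.
(b) Concentration rise: 827.2 g / 145,000 L = 5.705 mg/L = 5.70 ppm.

(a) 1.72 kg; (b) 5.70 ppm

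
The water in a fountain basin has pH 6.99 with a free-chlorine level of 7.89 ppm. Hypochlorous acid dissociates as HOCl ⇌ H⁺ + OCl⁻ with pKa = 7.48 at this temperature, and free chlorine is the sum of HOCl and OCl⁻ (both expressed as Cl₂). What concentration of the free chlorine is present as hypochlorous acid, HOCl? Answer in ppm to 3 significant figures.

5.96 ppm

[OCl⁻]/[HOCl] = 10^(pH − pKa) = 10^(6.99 − 7.48) = 10^-0.49 = 0.3236.
Fraction as HOCl = 1 / (1 + 0.3236) = 0.7555.
HOCl = 0.7555 × 7.89 ppm = 5.961 ppm.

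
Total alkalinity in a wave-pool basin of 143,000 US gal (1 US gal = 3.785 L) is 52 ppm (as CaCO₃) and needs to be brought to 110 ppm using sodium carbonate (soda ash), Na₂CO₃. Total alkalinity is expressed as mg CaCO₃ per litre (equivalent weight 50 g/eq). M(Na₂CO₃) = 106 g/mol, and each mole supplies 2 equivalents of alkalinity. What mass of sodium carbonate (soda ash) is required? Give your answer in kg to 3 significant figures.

Volume: 143,000 US gal × 3.785 L/gal = 541,255 L.
Alkalinity to add: (110 − 52) = 58 mg/L as CaCO₃ × 541,255 L = 31,390 g as CaCO₃.
Equivalents: 31,390 g ÷ 50 g/eq = 627.9 eq.
Each mole of Na₂CO₃ supplies 2 eq, so 627.9 / 2 = 313.9 mol.
Mass: 313.9 mol × 106 g/mol = 33,280 g.

33.3 kg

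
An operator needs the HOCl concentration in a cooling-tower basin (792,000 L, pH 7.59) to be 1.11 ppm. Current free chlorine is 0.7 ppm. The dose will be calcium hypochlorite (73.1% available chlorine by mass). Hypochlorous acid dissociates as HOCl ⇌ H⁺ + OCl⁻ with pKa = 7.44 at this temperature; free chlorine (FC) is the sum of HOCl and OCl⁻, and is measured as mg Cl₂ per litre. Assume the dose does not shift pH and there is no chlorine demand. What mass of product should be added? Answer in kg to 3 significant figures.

[OCl⁻]/[HOCl] = 10^(pH − pKa) = 10^(7.59 − 7.44) = 1.413; fraction as HOCl = 1/(1 + 1.413) = 0.4145.
Free chlorine required for 1.11 ppm HOCl: 1.11 / 0.4145 = 2.678 ppm.
FC to add: 2.678 − 0.7 = 1.978 mg/L as Cl₂.
Cl₂ equivalent: 1.978 mg/L × 792,000 L = 1567 g.
Product at 73.1% available Cl: 1567 / 0.731 = 2143 g.

2.14 kg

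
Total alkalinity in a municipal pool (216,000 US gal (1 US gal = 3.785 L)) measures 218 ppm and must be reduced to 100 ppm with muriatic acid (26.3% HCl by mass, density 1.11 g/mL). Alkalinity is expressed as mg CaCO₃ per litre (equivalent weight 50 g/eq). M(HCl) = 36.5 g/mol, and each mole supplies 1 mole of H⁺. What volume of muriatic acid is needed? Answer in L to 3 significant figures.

241 L

Volume: 216,000 US gal × 3.785 L/gal = 817,560 L.
Alkalinity to neutralize: (218 − 100) = 118 mg/L as CaCO₃ × 817,560 L = 96,470 g as CaCO₃.
Equivalents of H⁺ required: 96,470 ÷ 50 g/eq = 1929 eq = 1929 mol HCl.
Mass of HCl: 1929 × 36.5 = 70,420 g.
Mass of 26.3% solution: 70,420 / 0.263 = 267,800 g.
Volume: 267,800 g ÷ 1.11 g/mL = 241,200 mL.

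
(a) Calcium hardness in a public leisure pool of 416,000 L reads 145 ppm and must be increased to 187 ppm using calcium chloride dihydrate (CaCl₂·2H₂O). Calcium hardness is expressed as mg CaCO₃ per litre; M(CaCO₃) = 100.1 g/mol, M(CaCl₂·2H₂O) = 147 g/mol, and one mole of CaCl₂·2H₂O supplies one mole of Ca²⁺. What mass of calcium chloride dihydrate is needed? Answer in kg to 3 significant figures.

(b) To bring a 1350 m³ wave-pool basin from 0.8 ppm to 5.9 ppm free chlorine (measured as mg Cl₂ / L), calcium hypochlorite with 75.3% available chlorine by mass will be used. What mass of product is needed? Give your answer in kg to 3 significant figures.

(a) 25.7 kg; (b) 9.14 kg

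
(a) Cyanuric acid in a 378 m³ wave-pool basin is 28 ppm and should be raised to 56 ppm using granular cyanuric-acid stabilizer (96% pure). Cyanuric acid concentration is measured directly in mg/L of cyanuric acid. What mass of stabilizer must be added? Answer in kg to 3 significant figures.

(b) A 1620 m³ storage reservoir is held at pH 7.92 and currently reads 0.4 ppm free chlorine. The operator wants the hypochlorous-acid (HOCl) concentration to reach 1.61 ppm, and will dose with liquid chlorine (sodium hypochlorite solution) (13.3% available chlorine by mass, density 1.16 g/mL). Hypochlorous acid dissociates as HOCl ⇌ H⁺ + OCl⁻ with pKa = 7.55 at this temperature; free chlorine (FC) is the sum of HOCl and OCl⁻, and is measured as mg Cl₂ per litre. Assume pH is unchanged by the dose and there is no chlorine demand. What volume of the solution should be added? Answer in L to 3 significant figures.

(a) 11.0 kg; (b) 52.3 L

(a) Volume: 378 m³ = 378,000 L.
(a) CYA to add: (56 − 28) = 28 mg/L × 378,000 L = 10,580 g cyanuric acid.
(a) At 96% purity: 10,580 / 0.96 = 11,020 g product.

(b) Volume: 1620 m³ = 1,620,000 L.
(b) [OCl⁻]/[HOCl] = 10^(pH − pKa) = 10^(7.92 − 7.55) = 2.344; fraction as HOCl = 1/(1 + 2.344) = 0.299.
(b) Free chlorine required for 1.61 ppm HOCl: 1.61 / 0.299 = 5.384 ppm.
(b) FC to add: 5.384 − 0.4 = 4.984 mg/L as Cl₂.
(b) Cl₂ equivalent: 4.984 mg/L × 1,620,000 L = 8074 g.
(b) Product at 13.3% available Cl: 8074 / 0.133 = 60,710 g.
(b) Volume: 60,710 g ÷ 1.16 g/mL = 52,340 mL.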